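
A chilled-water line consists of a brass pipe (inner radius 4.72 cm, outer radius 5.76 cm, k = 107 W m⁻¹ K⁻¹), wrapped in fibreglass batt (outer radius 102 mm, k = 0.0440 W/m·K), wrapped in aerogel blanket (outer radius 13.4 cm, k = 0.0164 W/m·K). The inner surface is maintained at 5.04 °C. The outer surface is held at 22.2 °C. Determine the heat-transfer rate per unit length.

Q' = 3.64 W/m

Resistance network (inner→outer):
  R'_brass = ln(0.0576/0.0472)/(2πk) = 0.1991/(2π·107) = 2.962×10^-4 m·K/W
  R'_fibreglass batt = ln(0.102/0.0576)/(2πk) = 0.5715/(2π·0.0440) = 2.067 m·K/W
  R'_aerogel blanket = ln(0.134/0.102)/(2πk) = 0.2729/(2π·0.0164) = 2.648 m·K/W
ΣR = 2.962×10^-4 + 2.067 + 2.648 = 4.715 m·K/W
Q' = ΔT/ΣR = (5.04 °C − 22.2 °C)/4.715 = -3.64 W/m
(Negative Q' ⇒ heat flows inward; heat gain = 3.64 W/m.)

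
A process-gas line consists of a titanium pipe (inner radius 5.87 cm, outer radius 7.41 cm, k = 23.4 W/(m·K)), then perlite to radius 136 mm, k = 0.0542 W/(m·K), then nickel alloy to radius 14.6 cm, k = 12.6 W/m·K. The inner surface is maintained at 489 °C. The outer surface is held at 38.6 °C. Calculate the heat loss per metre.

Resistance network (inner→outer):
  R'_titanium = ln(0.0741/0.0587)/(2πk) = 0.2330/(2π·23.4) = 0.001585 m·K/W
  R'_perlite = ln(0.136/0.0741)/(2πk) = 0.6072/(2π·0.0542) = 1.783 m·K/W
  R'_nickel alloy = ln(0.146/0.136)/(2πk) = 0.07095/(2π·12.6) = 8.962×10^-4 m·K/W
ΣR = 0.001585 + 1.783 + 8.962×10^-4 = 1.785 m·K/W
Q' = ΔT/ΣR = (489 °C − 38.6 °C)/1.785 = 252 W/m

Q' = 252 W/m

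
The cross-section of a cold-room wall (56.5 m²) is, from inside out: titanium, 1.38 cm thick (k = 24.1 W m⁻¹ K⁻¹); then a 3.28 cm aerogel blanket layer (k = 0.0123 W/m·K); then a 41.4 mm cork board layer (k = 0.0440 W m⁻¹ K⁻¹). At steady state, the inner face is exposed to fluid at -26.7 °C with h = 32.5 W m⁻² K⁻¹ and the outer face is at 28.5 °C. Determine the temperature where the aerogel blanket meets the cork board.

T = 14.2 °C

Treat each layer as a resistance in series:
  R_conv,in = 1/(hA) = 1/(32.5·56.5) = 5.446×10^-4 K/W
  R_titanium = L/(kA) = 0.0138/(24.1·56.5) = 1.013×10^-5 K/W
  R_aerogel blanket = L/(kA) = 0.0328/(0.0123·56.5) = 0.04720 K/W
  R_cork board = L/(kA) = 0.0414/(0.0440·56.5) = 0.01665 K/W
ΣR = 5.446×10^-4 + 1.013×10^-5 + 0.04720 + 0.01665 = 0.06440 K/W
Q = ΔT/ΣR = (-26.7 °C − 28.5 °C)/0.06440 = -857.1 W
From the inner boundary to the aerogel blanket/cork board interface, ΣR_partial = 0.04775 K/W.
T_interface = T_in − Q·ΣR_partial = -26.7 °C − (-857.1)(0.04775) = 14.2 °C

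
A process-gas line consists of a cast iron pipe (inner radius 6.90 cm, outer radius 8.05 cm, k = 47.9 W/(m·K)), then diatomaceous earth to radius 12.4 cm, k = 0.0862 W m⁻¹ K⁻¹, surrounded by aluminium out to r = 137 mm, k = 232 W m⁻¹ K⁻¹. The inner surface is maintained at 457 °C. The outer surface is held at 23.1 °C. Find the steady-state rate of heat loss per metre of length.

Series thermal resistances, inner to outer:
  R'_cast iron = ln(0.0805/0.0690)/(2πk) = 0.1542/(2π·47.9) = 5.122×10^-4 m·K/W
  R'_diatomaceous earth = ln(0.124/0.0805)/(2πk) = 0.4320/(2π·0.0862) = 0.7977 m·K/W
  R'_aluminium = ln(0.137/0.124)/(2πk) = 0.09970/(2π·232) = 6.840×10^-5 m·K/W
ΣR = 5.122×10^-4 + 0.7977 + 6.840×10^-5 = 0.7983 m·K/W
Q' = ΔT/ΣR = (457 °C − 23.1 °C)/0.7983 = 544 W/m

Q' = 544 W/m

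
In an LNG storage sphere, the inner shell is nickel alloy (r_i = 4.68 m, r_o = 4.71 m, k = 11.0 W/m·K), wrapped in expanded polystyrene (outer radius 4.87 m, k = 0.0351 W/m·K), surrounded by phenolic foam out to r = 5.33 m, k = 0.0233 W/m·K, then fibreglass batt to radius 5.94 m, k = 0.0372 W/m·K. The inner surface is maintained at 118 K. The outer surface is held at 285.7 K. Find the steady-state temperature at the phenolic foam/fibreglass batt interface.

Series thermal resistances, inner to outer:
  R_nickel alloy = (1/4.68 − 1/4.71)/(4πk) = 0.001361/(4π·11.0) = 9.846×10^-6 K/W
  R_expanded polystyrene = (1/4.71 − 1/4.87)/(4πk) = 0.006975/(4π·0.0351) = 0.01581 K/W
  R_phenolic foam = (1/4.87 − 1/5.33)/(4πk) = 0.01772/(4π·0.0233) = 0.06053 K/W
  R_fibreglass batt = (1/5.33 − 1/5.94)/(4πk) = 0.01927/(4π·0.0372) = 0.04122 K/W
ΣR = 9.846×10^-6 + 0.01581 + 0.06053 + 0.04122 = 0.1176 K/W
Q = ΔT/ΣR = (118 K − 285.7 K)/0.1176 = -1426 W
From the inner boundary to the phenolic foam/fibreglass batt interface, ΣR_partial = 0.07635 K/W.
T_interface = T_in − Q·ΣR_partial = 118 K − (-1426)(0.07635) = 226.9 K

T = 226.9 K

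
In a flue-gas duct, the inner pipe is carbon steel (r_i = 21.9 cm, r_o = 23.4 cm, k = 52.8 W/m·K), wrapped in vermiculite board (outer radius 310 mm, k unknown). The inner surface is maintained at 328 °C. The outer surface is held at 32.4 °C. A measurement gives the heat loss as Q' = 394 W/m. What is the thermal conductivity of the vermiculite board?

k = 0.0597 W/m·K

ΣR = ΔT/Q' = |328 − 32.4|/394 = 0.7503 m·K/W
Known resistances:
  R'_carbon steel = ln(0.234/0.219)/(2πk) = 0.06625/(2π·52.8) = 1.997×10^-4 m·K/W
R_vermiculite board = ΣR − ΣR_known = 0.7503 − 1.997×10^-4 = 0.7501 m·K/W
ln(r₂/r₁)/(2πk) = 0.7501 ⇒ k = 0.2813/(2π·0.7501) = 0.0597 W/m·K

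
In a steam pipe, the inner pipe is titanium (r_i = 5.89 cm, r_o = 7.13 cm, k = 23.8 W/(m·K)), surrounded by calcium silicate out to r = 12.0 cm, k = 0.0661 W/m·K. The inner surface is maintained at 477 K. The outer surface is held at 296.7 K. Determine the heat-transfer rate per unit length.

Treat each layer as a resistance in series:
  R'_titanium = ln(0.0713/0.0589)/(2πk) = 0.1911/(2π·23.8) = 0.001278 m·K/W
  R'_calcium silicate = ln(0.120/0.0713)/(2πk) = 0.5206/(2π·0.0661) = 1.253 m·K/W
ΣR = 0.001278 + 1.253 = 1.254 m·K/W
Q' = ΔT/ΣR = (477 K − 296.7 K)/1.254 = 144 W/m

Q' = 144 W/m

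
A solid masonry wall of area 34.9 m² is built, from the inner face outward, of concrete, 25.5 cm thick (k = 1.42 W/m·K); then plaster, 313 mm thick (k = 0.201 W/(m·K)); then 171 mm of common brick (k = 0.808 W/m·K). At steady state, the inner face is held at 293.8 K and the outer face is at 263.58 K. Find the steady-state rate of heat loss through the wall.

Treat each layer as a resistance in series:
  R_concrete = L/(kA) = 0.255/(1.42·34.9) = 0.005145 K/W
  R_plaster = L/(kA) = 0.313/(0.201·34.9) = 0.04462 K/W
  R_common brick = L/(kA) = 0.171/(0.808·34.9) = 0.006064 K/W
ΣR = 0.005145 + 0.04462 + 0.006064 = 0.05583 K/W
Q = ΔT/ΣR = (293.8 K − 263.58 K)/0.05583 = 541 W

Q = 541 W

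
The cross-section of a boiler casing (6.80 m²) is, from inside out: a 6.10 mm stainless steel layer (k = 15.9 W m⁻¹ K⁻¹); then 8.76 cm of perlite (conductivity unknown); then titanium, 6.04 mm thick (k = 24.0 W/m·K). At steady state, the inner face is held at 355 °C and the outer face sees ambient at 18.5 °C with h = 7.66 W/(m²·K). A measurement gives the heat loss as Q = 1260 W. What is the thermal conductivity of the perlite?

k = 0.0520 W/m·K

ΣR = ΔT/Q = |355 − 18.5|/1260 = 0.2671 K/W
Known resistances:
  R_stainless steel = L/(kA) = 0.00610/(15.9·6.80) = 5.642×10^-5 K/W
  R_titanium = L/(kA) = 0.00604/(24.0·6.80) = 3.701×10^-5 K/W
  R_conv,out = 1/(hA) = 1/(7.66·6.80) = 0.01920 K/W
R_perlite = ΣR − ΣR_known = 0.2671 − 0.01929 = 0.2478 K/W
L/(kA) = 0.2478 ⇒ k = 0.0876/(0.2478·6.80) = 0.0520 W/m·K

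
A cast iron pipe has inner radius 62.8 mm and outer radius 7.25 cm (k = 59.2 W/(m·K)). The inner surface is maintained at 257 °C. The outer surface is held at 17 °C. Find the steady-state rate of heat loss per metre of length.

Q' = 6.22×10^5 W/m

Q' = 2πk·ΔT/ln(r₂/r₁) = 2π × 59.2 × 240 / ln(0.0725/0.0628) = 6.22×10^5 W/m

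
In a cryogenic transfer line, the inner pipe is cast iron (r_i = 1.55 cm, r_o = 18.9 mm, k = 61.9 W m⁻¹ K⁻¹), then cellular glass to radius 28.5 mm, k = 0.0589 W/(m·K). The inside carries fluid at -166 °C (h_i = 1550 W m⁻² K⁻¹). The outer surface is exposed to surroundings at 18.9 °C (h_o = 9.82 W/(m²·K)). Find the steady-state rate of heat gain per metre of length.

Q' = 110 W/m

Series thermal resistances, inner to outer:
  R'_conv,in = 1/(2πr h) = 1/(2π·0.0155·1550) = 0.006625 m·K/W
  R'_cast iron = ln(0.0189/0.0155)/(2πk) = 0.1983/(2π·61.9) = 5.099×10^-4 m·K/W
  R'_cellular glass = ln(0.0285/0.0189)/(2πk) = 0.4107/(2π·0.0589) = 1.110 m·K/W
  R'_conv,out = 1/(2πr h) = 1/(2π·0.0285·9.82) = 0.5687 m·K/W
ΣR = 0.006625 + 5.099×10^-4 + 1.110 + 0.5687 = 1.686 m·K/W
Q' = ΔT/ΣR = (-166 °C − 18.9 °C)/1.686 = -110 W/m
(Negative Q' ⇒ heat flows inward; heat gain = 110 W/m.)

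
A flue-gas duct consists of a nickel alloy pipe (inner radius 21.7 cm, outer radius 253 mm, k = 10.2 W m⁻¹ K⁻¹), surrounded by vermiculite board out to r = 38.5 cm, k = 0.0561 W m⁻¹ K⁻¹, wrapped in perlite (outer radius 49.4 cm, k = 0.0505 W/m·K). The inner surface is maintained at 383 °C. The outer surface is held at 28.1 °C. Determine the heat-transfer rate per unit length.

Q' = 179 W/m

Resistance network (inner→outer):
  R'_nickel alloy = ln(0.253/0.217)/(2πk) = 0.1535/(2π·10.2) = 0.002395 m·K/W
  R'_vermiculite board = ln(0.385/0.253)/(2πk) = 0.4199/(2π·0.0561) = 1.191 m·K/W
  R'_perlite = ln(0.494/0.385)/(2πk) = 0.2493/(2π·0.0505) = 0.7857 m·K/W
ΣR = 0.002395 + 1.191 + 0.7857 = 1.979 m·K/W
Q' = ΔT/ΣR = (383 °C − 28.1 °C)/1.979 = 179 W/m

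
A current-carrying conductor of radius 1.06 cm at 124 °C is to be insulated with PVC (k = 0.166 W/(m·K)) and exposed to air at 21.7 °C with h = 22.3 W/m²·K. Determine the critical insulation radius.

r_cr = 0.744 cm

For a cylinder, r_cr = k_ins/h = 0.166/22.3 = 0.00744 m = 0.744 cm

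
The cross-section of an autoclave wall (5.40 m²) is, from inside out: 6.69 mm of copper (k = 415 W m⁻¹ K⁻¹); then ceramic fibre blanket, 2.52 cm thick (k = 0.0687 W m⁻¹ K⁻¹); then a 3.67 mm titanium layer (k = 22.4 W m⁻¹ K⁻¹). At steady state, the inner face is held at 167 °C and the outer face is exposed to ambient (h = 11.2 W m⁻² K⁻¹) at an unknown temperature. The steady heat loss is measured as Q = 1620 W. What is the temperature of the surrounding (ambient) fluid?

T_out = 30.1 °C

Sum the resistances:
  R_copper = L/(kA) = 0.00669/(415·5.40) = 2.985×10^-6 K/W
  R_ceramic fibre blanket = L/(kA) = 0.0252/(0.0687·5.40) = 0.06793 K/W
  R_titanium = L/(kA) = 0.00367/(22.4·5.40) = 3.034×10^-5 K/W
  R_conv,out = 1/(hA) = 1/(11.2·5.40) = 0.01653 K/W
ΣR = 0.08450 K/W
ΔT = Q·ΣR = 1620 × 0.08450 = 136.9 K
Heat flows outward, so T_out = T_in − ΔT = 167 − 136.9 = 30.1 °C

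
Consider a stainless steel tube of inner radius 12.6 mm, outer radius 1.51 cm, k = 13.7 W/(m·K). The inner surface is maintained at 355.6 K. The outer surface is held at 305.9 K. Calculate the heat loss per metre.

Q' = 2πk·ΔT/ln(r₂/r₁) = 2π × 13.7 × 49.7 / ln(0.0151/0.0126) = 23600 W/m

Q' = 23.6 kW/m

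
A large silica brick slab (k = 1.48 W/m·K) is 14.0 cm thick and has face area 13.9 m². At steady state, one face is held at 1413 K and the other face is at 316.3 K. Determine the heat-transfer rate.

Q = kA·ΔT/L = 1.48 × 13.9 × |1413 K − 316.3 K| / 0.140 = 1.61×10^5 W

Q = 161 kW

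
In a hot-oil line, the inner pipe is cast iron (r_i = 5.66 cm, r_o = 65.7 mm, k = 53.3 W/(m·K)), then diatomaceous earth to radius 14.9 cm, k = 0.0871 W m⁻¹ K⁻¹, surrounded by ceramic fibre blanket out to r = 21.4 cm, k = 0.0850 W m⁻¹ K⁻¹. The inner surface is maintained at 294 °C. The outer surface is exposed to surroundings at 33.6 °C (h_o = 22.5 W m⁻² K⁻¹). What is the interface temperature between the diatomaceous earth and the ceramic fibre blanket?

T = 117 °C

Resistance network (inner→outer):
  R'_cast iron = ln(0.0657/0.0566)/(2πk) = 0.1491/(2π·53.3) = 4.452×10^-4 m·K/W
  R'_diatomaceous earth = ln(0.149/0.0657)/(2πk) = 0.8188/(2π·0.0871) = 1.496 m·K/W
  R'_ceramic fibre blanket = ln(0.214/0.149)/(2πk) = 0.3620/(2π·0.0850) = 0.6779 m·K/W
  R'_conv,out = 1/(2πr h) = 1/(2π·0.214·22.5) = 0.03305 m·K/W
ΣR = 4.452×10^-4 + 1.496 + 0.6779 + 0.03305 = 2.207 m·K/W
Q' = ΔT/ΣR = (294 °C − 33.6 °C)/2.207 = 118.0 W/m
From the inner boundary to the diatomaceous earth/ceramic fibre blanket interface, ΣR_partial = 1.496 m·K/W.
T_interface = T_in − Q'·ΣR_partial = 294 °C − (118.0)(1.496) = 117 °C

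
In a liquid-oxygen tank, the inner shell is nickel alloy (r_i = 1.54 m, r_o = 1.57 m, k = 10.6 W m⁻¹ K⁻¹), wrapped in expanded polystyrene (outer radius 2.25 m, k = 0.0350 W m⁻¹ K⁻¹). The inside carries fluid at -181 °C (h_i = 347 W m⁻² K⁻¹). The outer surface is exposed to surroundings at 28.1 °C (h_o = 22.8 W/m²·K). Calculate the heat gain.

Series thermal resistances, inner to outer:
  R_conv,in = 1/(4πr²h) = 1/(4π·1.54²·347) = 9.670×10^-5 K/W
  R_nickel alloy = (1/1.54 − 1/1.57)/(4πk) = 0.01241/(4π·10.6) = 9.315×10^-5 K/W
  R_expanded polystyrene = (1/1.57 − 1/2.25)/(4πk) = 0.1925/(4π·0.0350) = 0.4377 K/W
  R_conv,out = 1/(4πr²h) = 1/(4π·2.25²·22.8) = 6.894×10^-4 K/W
ΣR = 9.670×10^-5 + 9.315×10^-5 + 0.4377 + 6.894×10^-4 = 0.4386 K/W
Q = ΔT/ΣR = (-181 °C − 28.1 °C)/0.4386 = -477 W
(Negative Q ⇒ heat flows inward; heat gain = 477 W.)

Q = 477 W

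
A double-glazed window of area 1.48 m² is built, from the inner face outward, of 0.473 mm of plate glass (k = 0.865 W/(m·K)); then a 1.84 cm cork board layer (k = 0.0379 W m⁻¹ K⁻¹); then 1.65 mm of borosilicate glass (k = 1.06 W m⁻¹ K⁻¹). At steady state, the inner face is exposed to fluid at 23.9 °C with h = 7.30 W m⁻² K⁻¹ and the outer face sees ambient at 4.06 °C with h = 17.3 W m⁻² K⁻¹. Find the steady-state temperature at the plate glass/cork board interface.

Resistance network (inner→outer):
  R_conv,in = 1/(hA) = 1/(7.30·1.48) = 0.09256 K/W
  R_plate glass = L/(kA) = 4.73×10^-4/(0.865·1.48) = 3.695×10^-4 K/W
  R_cork board = L/(kA) = 0.0184/(0.0379·1.48) = 0.3280 K/W
  R_borosilicate glass = L/(kA) = 0.00165/(1.06·1.48) = 0.001052 K/W
  R_conv,out = 1/(hA) = 1/(17.3·1.48) = 0.03906 K/W
ΣR = 0.09256 + 3.695×10^-4 + 0.3280 + 0.001052 + 0.03906 = 0.4610 K/W
Q = ΔT/ΣR = (23.9 °C − 4.06 °C)/0.4610 = 43.04 W
From the inner boundary to the plate glass/cork board interface, ΣR_partial = 0.09293 K/W.
T_interface = T_in − Q·ΣR_partial = 23.9 °C − (43.04)(0.09293) = 19.9 °C

T = 19.9 °C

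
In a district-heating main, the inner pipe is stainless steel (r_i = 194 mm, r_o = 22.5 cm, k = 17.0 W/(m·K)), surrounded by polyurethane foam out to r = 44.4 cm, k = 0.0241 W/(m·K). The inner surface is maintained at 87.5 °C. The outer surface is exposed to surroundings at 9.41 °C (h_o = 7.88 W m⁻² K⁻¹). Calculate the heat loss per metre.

Resistance network (inner→outer):
  R'_stainless steel = ln(0.225/0.194)/(2πk) = 0.1482/(2π·17.0) = 0.001388 m·K/W
  R'_polyurethane foam = ln(0.444/0.225)/(2πk) = 0.6797/(2π·0.0241) = 4.489 m·K/W
  R'_conv,out = 1/(2πr h) = 1/(2π·0.444·7.88) = 0.04549 m·K/W
ΣR = 0.001388 + 4.489 + 0.04549 = 4.536 m·K/W
Q' = ΔT/ΣR = (87.5 °C − 9.41 °C)/4.536 = 17.2 W/m

Q' = 17.2 W/m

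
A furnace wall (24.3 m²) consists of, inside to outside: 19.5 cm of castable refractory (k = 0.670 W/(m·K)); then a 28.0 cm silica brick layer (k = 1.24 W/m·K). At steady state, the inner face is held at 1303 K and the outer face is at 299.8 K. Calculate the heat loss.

Resistance network (inner→outer):
  R_castable refractory = L/(kA) = 0.195/(0.670·24.3) = 0.01198 K/W
  R_silica brick = L/(kA) = 0.280/(1.24·24.3) = 0.009292 K/W
ΣR = 0.01198 + 0.009292 = 0.02127 K/W
Q = ΔT/ΣR = (1303 K − 299.8 K)/0.02127 = 47200 W

Q = 47200 W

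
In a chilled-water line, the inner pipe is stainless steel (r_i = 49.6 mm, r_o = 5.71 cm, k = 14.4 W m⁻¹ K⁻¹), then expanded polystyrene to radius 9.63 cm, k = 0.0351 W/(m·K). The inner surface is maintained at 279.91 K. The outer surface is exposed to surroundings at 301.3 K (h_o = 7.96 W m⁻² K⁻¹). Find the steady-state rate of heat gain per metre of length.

Treat each layer as a resistance in series:
  R'_stainless steel = ln(0.0571/0.0496)/(2πk) = 0.1408/(2π·14.4) = 0.001556 m·K/W
  R'_expanded polystyrene = ln(0.0963/0.0571)/(2πk) = 0.5227/(2π·0.0351) = 2.370 m·K/W
  R'_conv,out = 1/(2πr h) = 1/(2π·0.0963·7.96) = 0.2076 m·K/W
ΣR = 0.001556 + 2.370 + 0.2076 = 2.579 m·K/W
Q' = ΔT/ΣR = (279.91 K − 301.3 K)/2.579 = -8.29 W/m
(Negative Q' ⇒ heat flows inward; heat gain = 8.29 W/m.)

Q' = 8.29 W/m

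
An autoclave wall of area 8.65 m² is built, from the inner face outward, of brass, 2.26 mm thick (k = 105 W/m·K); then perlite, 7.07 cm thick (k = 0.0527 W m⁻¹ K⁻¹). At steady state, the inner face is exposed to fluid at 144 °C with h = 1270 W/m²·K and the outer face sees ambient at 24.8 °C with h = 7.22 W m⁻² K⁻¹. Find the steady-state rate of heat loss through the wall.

Resistance network (inner→outer):
  R_conv,in = 1/(hA) = 1/(1270·8.65) = 9.103×10^-5 K/W
  R_brass = L/(kA) = 0.00226/(105·8.65) = 2.488×10^-6 K/W
  R_perlite = L/(kA) = 0.0707/(0.0527·8.65) = 0.1551 K/W
  R_conv,out = 1/(hA) = 1/(7.22·8.65) = 0.01601 K/W
ΣR = 9.103×10^-5 + 2.488×10^-6 + 0.1551 + 0.01601 = 0.1712 K/W
Q = ΔT/ΣR = (144 °C − 24.8 °C)/0.1712 = 696 W

Q = 696 W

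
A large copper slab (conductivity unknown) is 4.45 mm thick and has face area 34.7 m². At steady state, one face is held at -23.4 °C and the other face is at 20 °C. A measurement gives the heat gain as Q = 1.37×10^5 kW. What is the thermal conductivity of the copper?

k = 405 W/m·K

ΣR = ΔT/Q = |-23.4 − 20|/1.37×10^8 = 3.168×10^-7 K/W
L/(kA) = 3.168×10^-7 ⇒ k = 0.00445/(3.168×10^-7·34.7) = 405 W/m·K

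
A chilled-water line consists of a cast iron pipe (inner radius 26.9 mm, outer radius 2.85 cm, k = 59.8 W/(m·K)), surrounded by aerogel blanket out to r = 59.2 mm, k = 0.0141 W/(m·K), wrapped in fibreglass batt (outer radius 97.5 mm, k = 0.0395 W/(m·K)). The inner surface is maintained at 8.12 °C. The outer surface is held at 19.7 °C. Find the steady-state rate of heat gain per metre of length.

Series thermal resistances, inner to outer:
  R'_cast iron = ln(0.0285/0.0269)/(2πk) = 0.05778/(2π·59.8) = 1.538×10^-4 m·K/W
  R'_aerogel blanket = ln(0.0592/0.0285)/(2πk) = 0.7310/(2π·0.0141) = 8.251 m·K/W
  R'_fibreglass batt = ln(0.0975/0.0592)/(2πk) = 0.4989/(2π·0.0395) = 2.010 m·K/W
ΣR = 1.538×10^-4 + 8.251 + 2.010 = 10.26 m·K/W
Q' = ΔT/ΣR = (8.12 °C − 19.7 °C)/10.26 = -1.13 W/m
(Negative Q' ⇒ heat flows inward; heat gain = 1.13 W/m.)

Q' = 1.13 W/m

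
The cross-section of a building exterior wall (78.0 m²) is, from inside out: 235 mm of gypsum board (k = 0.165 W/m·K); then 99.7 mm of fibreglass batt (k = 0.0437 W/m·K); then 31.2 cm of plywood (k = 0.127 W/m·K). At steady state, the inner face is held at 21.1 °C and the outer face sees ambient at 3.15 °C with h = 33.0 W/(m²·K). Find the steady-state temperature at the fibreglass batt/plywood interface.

T = 10.4 °C

Treat each layer as a resistance in series:
  R_gypsum board = L/(kA) = 0.235/(0.165·78.0) = 0.01826 K/W
  R_fibreglass batt = L/(kA) = 0.0997/(0.0437·78.0) = 0.02925 K/W
  R_plywood = L/(kA) = 0.312/(0.127·78.0) = 0.03150 K/W
  R_conv,out = 1/(hA) = 1/(33.0·78.0) = 3.885×10^-4 K/W
ΣR = 0.01826 + 0.02925 + 0.03150 + 3.885×10^-4 = 0.07940 K/W
Q = ΔT/ΣR = (21.1 °C − 3.15 °C)/0.07940 = 226.1 W
From the inner boundary to the fibreglass batt/plywood interface, ΣR_partial = 0.04751 K/W.
T_interface = T_in − Q·ΣR_partial = 21.1 °C − (226.1)(0.04751) = 10.4 °C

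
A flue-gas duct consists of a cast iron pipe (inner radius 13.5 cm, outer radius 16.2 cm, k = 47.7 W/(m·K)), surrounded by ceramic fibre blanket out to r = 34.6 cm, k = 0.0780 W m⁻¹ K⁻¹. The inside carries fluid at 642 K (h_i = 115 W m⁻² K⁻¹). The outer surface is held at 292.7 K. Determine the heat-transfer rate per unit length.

Series thermal resistances, inner to outer:
  R'_conv,in = 1/(2πr h) = 1/(2π·0.135·115) = 0.01025 m·K/W
  R'_cast iron = ln(0.162/0.135)/(2πk) = 0.1823/(2π·47.7) = 6.083×10^-4 m·K/W
  R'_ceramic fibre blanket = ln(0.346/0.162)/(2πk) = 0.7588/(2π·0.0780) = 1.548 m·K/W
ΣR = 0.01025 + 6.083×10^-4 + 1.548 = 1.559 m·K/W
Q' = ΔT/ΣR = (642 K − 292.7 K)/1.559 = 224 W/m

Q' = 224 W/m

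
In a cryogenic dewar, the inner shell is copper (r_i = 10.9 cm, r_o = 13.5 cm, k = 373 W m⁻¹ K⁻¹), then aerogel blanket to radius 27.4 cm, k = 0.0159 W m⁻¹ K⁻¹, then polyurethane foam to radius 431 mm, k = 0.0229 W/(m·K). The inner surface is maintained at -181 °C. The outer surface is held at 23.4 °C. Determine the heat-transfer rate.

Treat each layer as a resistance in series:
  R_copper = (1/0.109 − 1/0.135)/(4πk) = 1.767/(4π·373) = 3.770×10^-4 K/W
  R_aerogel blanket = (1/0.135 − 1/0.274)/(4πk) = 3.758/(4π·0.0159) = 18.81 K/W
  R_polyurethane foam = (1/0.274 − 1/0.431)/(4πk) = 1.329/(4π·0.0229) = 4.620 K/W
ΣR = 3.770×10^-4 + 18.81 + 4.620 = 23.43 K/W
Q = ΔT/ΣR = (-181 °C − 23.4 °C)/23.43 = -8.72 W
(Negative Q ⇒ heat flows inward; heat gain = 8.72 W.)

Q = 8.72 W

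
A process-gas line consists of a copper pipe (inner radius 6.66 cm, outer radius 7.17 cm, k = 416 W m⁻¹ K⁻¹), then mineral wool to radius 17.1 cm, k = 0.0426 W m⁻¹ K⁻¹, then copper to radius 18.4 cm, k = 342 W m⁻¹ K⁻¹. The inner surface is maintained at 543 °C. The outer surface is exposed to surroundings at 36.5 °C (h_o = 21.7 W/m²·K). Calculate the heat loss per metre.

Q' = 154 W/m

Treat each layer as a resistance in series:
  R'_copper = ln(0.0717/0.0666)/(2πk) = 0.07379/(2π·416) = 2.823×10^-5 m·K/W
  R'_mineral wool = ln(0.171/0.0717)/(2πk) = 0.8692/(2π·0.0426) = 3.247 m·K/W
  R'_copper = ln(0.184/0.171)/(2πk) = 0.07327/(2π·342) = 3.410×10^-5 m·K/W
  R'_conv,out = 1/(2πr h) = 1/(2π·0.184·21.7) = 0.03986 m·K/W
ΣR = 2.823×10^-5 + 3.247 + 3.410×10^-5 + 0.03986 = 3.287 m·K/W
Q' = ΔT/ΣR = (543 °C − 36.5 °C)/3.287 = 154 W/m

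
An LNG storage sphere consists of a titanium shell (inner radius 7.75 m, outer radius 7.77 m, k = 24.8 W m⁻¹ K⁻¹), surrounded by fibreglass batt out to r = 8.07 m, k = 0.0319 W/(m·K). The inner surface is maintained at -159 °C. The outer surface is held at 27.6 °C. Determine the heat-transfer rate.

Q = 15.6 kW

Series thermal resistances, inner to outer:
  R_titanium = (1/7.75 − 1/7.77)/(4πk) = 3.321×10^-4/(4π·24.8) = 1.066×10^-6 K/W
  R_fibreglass batt = (1/7.77 − 1/8.07)/(4πk) = 0.004784/(4π·0.0319) = 0.01194 K/W
ΣR = 1.066×10^-6 + 0.01194 = 0.01194 K/W
Q = ΔT/ΣR = (-159 °C − 27.6 °C)/0.01194 = -15600 W
(Negative Q ⇒ heat flows inward; heat gain = 15600 W.)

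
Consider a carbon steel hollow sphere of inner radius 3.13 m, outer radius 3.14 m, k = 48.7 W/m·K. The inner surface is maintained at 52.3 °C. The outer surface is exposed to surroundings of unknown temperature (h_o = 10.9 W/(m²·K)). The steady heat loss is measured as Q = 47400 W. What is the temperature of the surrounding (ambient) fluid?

Sum the resistances:
  R_carbon steel = (1/3.13 − 1/3.14)/(4πk) = 0.001017/(4π·48.7) = 1.663×10^-6 K/W
  R_conv,out = 1/(4πr²h) = 1/(4π·3.14²·10.9) = 7.405×10^-4 K/W
ΣR = 7.421×10^-4 K/W
ΔT = Q·ΣR = 47400 × 7.421×10^-4 = 35.18 K
Heat flows outward, so T_out = T_in − ΔT = 52.3 − 35.18 = 17.1 °C

T_out = 17.1 °C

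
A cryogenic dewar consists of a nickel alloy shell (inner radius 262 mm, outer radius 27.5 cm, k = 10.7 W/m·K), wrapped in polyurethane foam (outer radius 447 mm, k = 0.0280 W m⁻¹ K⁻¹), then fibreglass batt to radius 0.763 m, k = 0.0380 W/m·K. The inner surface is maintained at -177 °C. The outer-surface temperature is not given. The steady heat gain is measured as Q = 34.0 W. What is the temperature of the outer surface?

Series resistances:
  R_nickel alloy = (1/0.262 − 1/0.275)/(4πk) = 0.1804/(4π·10.7) = 0.001342 K/W
  R_polyurethane foam = (1/0.275 − 1/0.447)/(4πk) = 1.399/(4π·0.0280) = 3.977 K/W
  R_fibreglass batt = (1/0.447 − 1/0.763)/(4πk) = 0.9265/(4π·0.0380) = 1.940 K/W
ΣR = 5.918 K/W
ΔT = Q·ΣR = 34.0 × 5.918 = 201.2 K
Heat flows inward, so T_out = T_in + ΔT = -177 + 201.2 = 24.2 °C

T_out = 24.2 °C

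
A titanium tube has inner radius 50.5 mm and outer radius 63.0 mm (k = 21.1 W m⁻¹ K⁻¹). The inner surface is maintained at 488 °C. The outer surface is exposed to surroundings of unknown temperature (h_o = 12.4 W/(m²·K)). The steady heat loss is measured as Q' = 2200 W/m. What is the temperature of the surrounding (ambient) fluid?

T_out = 36.1 °C

Sum the resistances:
  R'_titanium = ln(0.0630/0.0505)/(2πk) = 0.2212/(2π·21.1) = 0.001668 m·K/W
  R'_conv,out = 1/(2πr h) = 1/(2π·0.0630·12.4) = 0.2037 m·K/W
ΣR = 0.2054 m·K/W
ΔT = Q'·ΣR = 2200 × 0.2054 = 451.9 K
Heat flows outward, so T_out = T_in − ΔT = 488 − 451.9 = 36.1 °C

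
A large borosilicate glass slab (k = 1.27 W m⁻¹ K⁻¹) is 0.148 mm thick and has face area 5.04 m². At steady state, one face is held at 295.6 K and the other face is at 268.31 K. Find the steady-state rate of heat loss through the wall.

Q = kA·ΔT/L = 1.27 × 5.04 × |295.6 K − 268.31 K| / 1.48×10^-4 = 1.18×10^6 W

Q = 1180 kW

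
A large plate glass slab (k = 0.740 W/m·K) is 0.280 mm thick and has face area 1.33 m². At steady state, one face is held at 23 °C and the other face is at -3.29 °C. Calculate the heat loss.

Q = 92.4 kW

Q = kA·ΔT/L = 0.740 × 1.33 × |23 °C − -3.29 °C| / 2.80×10^-4 = 92400 W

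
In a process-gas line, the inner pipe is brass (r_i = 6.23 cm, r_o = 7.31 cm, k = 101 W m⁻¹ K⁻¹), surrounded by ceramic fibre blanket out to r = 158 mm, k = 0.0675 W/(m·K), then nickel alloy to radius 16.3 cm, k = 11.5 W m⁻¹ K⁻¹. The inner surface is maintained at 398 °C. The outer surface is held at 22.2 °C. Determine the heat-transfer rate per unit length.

Resistance network (inner→outer):
  R'_brass = ln(0.0731/0.0623)/(2πk) = 0.1599/(2π·101) = 2.519×10^-4 m·K/W
  R'_ceramic fibre blanket = ln(0.158/0.0731)/(2πk) = 0.7708/(2π·0.0675) = 1.817 m·K/W
  R'_nickel alloy = ln(0.163/0.158)/(2πk) = 0.03116/(2π·11.5) = 4.312×10^-4 m·K/W
ΣR = 2.519×10^-4 + 1.817 + 4.312×10^-4 = 1.818 m·K/W
Q' = ΔT/ΣR = (398 °C − 22.2 °C)/1.818 = 207 W/m

Q' = 207 W/m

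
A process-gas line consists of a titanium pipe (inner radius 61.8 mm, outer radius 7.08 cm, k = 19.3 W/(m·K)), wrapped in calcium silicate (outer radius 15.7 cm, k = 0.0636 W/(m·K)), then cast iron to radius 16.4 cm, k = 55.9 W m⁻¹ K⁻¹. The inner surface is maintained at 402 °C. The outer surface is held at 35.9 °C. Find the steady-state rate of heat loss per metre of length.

Treat each layer as a resistance in series:
  R'_titanium = ln(0.0708/0.0618)/(2πk) = 0.1360/(2π·19.3) = 0.001121 m·K/W
  R'_calcium silicate = ln(0.157/0.0708)/(2πk) = 0.7964/(2π·0.0636) = 1.993 m·K/W
  R'_cast iron = ln(0.164/0.157)/(2πk) = 0.04362/(2π·55.9) = 1.242×10^-4 m·K/W
ΣR = 0.001121 + 1.993 + 1.242×10^-4 = 1.994 m·K/W
Q' = ΔT/ΣR = (402 °C − 35.9 °C)/1.994 = 184 W/m

Q' = 184 W/m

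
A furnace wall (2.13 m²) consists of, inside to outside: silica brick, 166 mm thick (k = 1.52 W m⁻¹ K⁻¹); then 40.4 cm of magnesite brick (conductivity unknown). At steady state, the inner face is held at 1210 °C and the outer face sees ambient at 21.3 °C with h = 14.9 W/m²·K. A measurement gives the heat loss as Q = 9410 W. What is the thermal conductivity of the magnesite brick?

ΣR = ΔT/Q = |1210 − 21.3|/9410 = 0.1263 K/W
Known resistances:
  R_silica brick = L/(kA) = 0.166/(1.52·2.13) = 0.05127 K/W
  R_conv,out = 1/(hA) = 1/(14.9·2.13) = 0.03151 K/W
R_magnesite brick = ΣR − ΣR_known = 0.1263 − 0.08278 = 0.04352 K/W
L/(kA) = 0.04352 ⇒ k = 0.404/(0.04352·2.13) = 4.36 W/m·K

k = 4.36 W/m·K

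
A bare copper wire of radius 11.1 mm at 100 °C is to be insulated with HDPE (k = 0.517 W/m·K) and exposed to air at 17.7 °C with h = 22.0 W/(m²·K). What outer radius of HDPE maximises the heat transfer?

For a cylinder, r_cr = k_ins/h = 0.517/22.0 = 0.0235 m = 2.35 cm

r_cr = 2.35 cm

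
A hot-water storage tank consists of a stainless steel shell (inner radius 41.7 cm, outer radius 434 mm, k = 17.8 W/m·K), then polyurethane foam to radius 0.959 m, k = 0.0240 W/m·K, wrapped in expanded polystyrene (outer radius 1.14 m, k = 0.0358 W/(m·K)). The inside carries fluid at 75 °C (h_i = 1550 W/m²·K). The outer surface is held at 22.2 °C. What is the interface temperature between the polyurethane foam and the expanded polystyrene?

Treat each layer as a resistance in series:
  R_conv,in = 1/(4πr²h) = 1/(4π·0.417²·1550) = 2.952×10^-4 K/W
  R_stainless steel = (1/0.417 − 1/0.434)/(4πk) = 0.09393/(4π·17.8) = 4.199×10^-4 K/W
  R_polyurethane foam = (1/0.434 − 1/0.959)/(4πk) = 1.261/(4π·0.0240) = 4.182 K/W
  R_expanded polystyrene = (1/0.959 − 1/1.14)/(4πk) = 0.1656/(4π·0.0358) = 0.3680 K/W
ΣR = 2.952×10^-4 + 4.199×10^-4 + 4.182 + 0.3680 = 4.551 K/W
Q = ΔT/ΣR = (75 °C − 22.2 °C)/4.551 = 11.60 W
From the inner boundary to the polyurethane foam/expanded polystyrene interface, ΣR_partial = 4.183 K/W.
T_interface = T_in − Q·ΣR_partial = 75 °C − (11.60)(4.183) = 26.5 °C

T = 26.5 °C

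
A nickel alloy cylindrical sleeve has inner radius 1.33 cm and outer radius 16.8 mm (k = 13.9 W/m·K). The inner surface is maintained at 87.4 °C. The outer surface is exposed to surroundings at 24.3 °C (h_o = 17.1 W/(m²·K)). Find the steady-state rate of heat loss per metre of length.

Treat each layer as a resistance in series:
  R'_nickel alloy = ln(0.0168/0.0133)/(2πk) = 0.2336/(2π·13.9) = 0.002675 m·K/W
  R'_conv,out = 1/(2πr h) = 1/(2π·0.0168·17.1) = 0.5540 m·K/W
ΣR = 0.002675 + 0.5540 = 0.5567 m·K/W
Q' = ΔT/ΣR = (87.4 °C − 24.3 °C)/0.5567 = 113 W/m

Q' = 113 W/m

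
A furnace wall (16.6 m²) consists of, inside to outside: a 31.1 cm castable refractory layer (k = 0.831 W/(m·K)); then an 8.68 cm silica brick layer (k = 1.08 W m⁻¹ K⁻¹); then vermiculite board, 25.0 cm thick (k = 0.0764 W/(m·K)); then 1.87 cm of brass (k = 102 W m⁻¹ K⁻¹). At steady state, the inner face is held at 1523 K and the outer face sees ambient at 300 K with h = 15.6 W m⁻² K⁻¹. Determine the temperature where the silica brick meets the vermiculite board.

T = 1376 K

Resistance network (inner→outer):
  R_castable refractory = L/(kA) = 0.311/(0.831·16.6) = 0.02255 K/W
  R_silica brick = L/(kA) = 0.0868/(1.08·16.6) = 0.004842 K/W
  R_vermiculite board = L/(kA) = 0.250/(0.0764·16.6) = 0.1971 K/W
  R_brass = L/(kA) = 0.0187/(102·16.6) = 1.104×10^-5 K/W
  R_conv,out = 1/(hA) = 1/(15.6·16.6) = 0.003862 K/W
ΣR = 0.02255 + 0.004842 + 0.1971 + 1.104×10^-5 + 0.003862 = 0.2284 K/W
Q = ΔT/ΣR = (1523 K − 300 K)/0.2284 = 5355 W
From the inner boundary to the silica brick/vermiculite board interface, ΣR_partial = 0.02739 K/W.
T_interface = T_in − Q·ΣR_partial = 1523 K − (5355)(0.02739) = 1376 K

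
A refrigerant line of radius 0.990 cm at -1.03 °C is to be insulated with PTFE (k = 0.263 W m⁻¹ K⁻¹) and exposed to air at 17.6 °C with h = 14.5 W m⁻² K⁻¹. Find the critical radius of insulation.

For a cylinder, r_cr = k_ins/h = 0.263/14.5 = 0.0181 m = 1.81 cm

r_cr = 1.81 cm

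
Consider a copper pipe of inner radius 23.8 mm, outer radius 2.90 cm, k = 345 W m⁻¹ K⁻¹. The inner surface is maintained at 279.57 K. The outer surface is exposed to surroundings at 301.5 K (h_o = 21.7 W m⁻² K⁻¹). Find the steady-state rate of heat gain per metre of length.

Resistance network (inner→outer):
  R'_copper = ln(0.0290/0.0238)/(2πk) = 0.1976/(2π·345) = 9.116×10^-5 m·K/W
  R'_conv,out = 1/(2πr h) = 1/(2π·0.0290·21.7) = 0.2529 m·K/W
ΣR = 9.116×10^-5 + 0.2529 = 0.2530 m·K/W
Q' = ΔT/ΣR = (279.57 K − 301.5 K)/0.2530 = -86.7 W/m
(Negative Q' ⇒ heat flows inward; heat gain = 86.7 W/m.)

Q' = 86.7 W/m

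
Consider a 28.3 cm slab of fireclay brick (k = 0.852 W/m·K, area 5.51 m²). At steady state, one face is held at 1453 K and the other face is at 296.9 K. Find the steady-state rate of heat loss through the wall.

Q = 19.2 kW

Q = kA·ΔT/L = 0.852 × 5.51 × |1453 K − 296.9 K| / 0.283 = 19200 W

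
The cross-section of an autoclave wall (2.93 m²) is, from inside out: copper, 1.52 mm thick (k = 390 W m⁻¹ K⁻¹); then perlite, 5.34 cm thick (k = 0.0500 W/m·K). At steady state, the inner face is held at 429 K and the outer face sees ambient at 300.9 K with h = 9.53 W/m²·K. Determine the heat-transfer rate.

Q = 320 W

Resistance network (inner→outer):
  R_copper = L/(kA) = 0.00152/(390·2.93) = 1.330×10^-6 K/W
  R_perlite = L/(kA) = 0.0534/(0.0500·2.93) = 0.3645 K/W
  R_conv,out = 1/(hA) = 1/(9.53·2.93) = 0.03581 K/W
ΣR = 1.330×10^-6 + 0.3645 + 0.03581 = 0.4003 K/W
Q = ΔT/ΣR = (429 K − 300.9 K)/0.4003 = 320 W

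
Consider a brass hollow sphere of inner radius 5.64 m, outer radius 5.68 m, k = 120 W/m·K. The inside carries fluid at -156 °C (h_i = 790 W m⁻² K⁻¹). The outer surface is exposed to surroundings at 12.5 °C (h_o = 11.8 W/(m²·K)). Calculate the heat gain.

Resistance network (inner→outer):
  R_conv,in = 1/(4πr²h) = 1/(4π·5.64²·790) = 3.167×10^-6 K/W
  R_brass = (1/5.64 − 1/5.68)/(4πk) = 0.001249/(4π·120) = 8.280×10^-7 K/W
  R_conv,out = 1/(4πr²h) = 1/(4π·5.68²·11.8) = 2.090×10^-4 K/W
ΣR = 3.167×10^-6 + 8.280×10^-7 + 2.090×10^-4 = 2.130×10^-4 K/W
Q = ΔT/ΣR = (-156 °C − 12.5 °C)/2.130×10^-4 = -7.91×10^5 W
(Negative Q ⇒ heat flows inward; heat gain = 7.91×10^5 W.)

Q = 7.91×10^5 W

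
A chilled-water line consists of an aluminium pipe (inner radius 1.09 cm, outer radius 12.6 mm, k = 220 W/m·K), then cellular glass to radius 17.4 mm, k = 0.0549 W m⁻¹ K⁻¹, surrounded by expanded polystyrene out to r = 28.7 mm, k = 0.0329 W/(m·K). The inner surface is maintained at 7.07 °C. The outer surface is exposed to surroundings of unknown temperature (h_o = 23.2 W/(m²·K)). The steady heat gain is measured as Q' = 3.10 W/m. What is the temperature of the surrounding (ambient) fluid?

T_out = 18.2 °C

Series resistances:
  R'_aluminium = ln(0.0126/0.0109)/(2πk) = 0.1449/(2π·220) = 1.048×10^-4 m·K/W
  R'_cellular glass = ln(0.0174/0.0126)/(2πk) = 0.3228/(2π·0.0549) = 0.9357 m·K/W
  R'_expanded polystyrene = ln(0.0287/0.0174)/(2πk) = 0.5004/(2π·0.0329) = 2.421 m·K/W
  R'_conv,out = 1/(2πr h) = 1/(2π·0.0287·23.2) = 0.2390 m·K/W
ΣR = 3.596 m·K/W
ΔT = Q'·ΣR = 3.10 × 3.596 = 11.15 K
Heat flows inward, so T_out = T_in + ΔT = 7.07 + 11.15 = 18.2 °C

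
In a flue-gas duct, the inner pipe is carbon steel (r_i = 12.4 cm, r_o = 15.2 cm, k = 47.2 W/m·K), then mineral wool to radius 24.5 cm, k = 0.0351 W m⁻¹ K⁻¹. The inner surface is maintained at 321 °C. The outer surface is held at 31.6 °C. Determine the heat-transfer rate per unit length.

Resistance network (inner→outer):
  R'_carbon steel = ln(0.152/0.124)/(2πk) = 0.2036/(2π·47.2) = 6.865×10^-4 m·K/W
  R'_mineral wool = ln(0.245/0.152)/(2πk) = 0.4774/(2π·0.0351) = 2.165 m·K/W
ΣR = 6.865×10^-4 + 2.165 = 2.166 m·K/W
Q' = ΔT/ΣR = (321 °C − 31.6 °C)/2.166 = 134 W/m

Q' = 134 W/m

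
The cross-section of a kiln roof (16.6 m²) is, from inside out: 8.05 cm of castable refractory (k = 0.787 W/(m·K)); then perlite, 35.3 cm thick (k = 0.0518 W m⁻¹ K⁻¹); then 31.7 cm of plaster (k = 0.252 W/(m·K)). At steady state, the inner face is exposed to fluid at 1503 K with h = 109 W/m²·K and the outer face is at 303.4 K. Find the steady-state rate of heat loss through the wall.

Treat each layer as a resistance in series:
  R_conv,in = 1/(hA) = 1/(109·16.6) = 5.527×10^-4 K/W
  R_castable refractory = L/(kA) = 0.0805/(0.787·16.6) = 0.006162 K/W
  R_perlite = L/(kA) = 0.353/(0.0518·16.6) = 0.4105 K/W
  R_plaster = L/(kA) = 0.317/(0.252·16.6) = 0.07578 K/W
ΣR = 5.527×10^-4 + 0.006162 + 0.4105 + 0.07578 = 0.4930 K/W
Q = ΔT/ΣR = (1503 K − 303.4 K)/0.4930 = 2430 W

Q = 2430 W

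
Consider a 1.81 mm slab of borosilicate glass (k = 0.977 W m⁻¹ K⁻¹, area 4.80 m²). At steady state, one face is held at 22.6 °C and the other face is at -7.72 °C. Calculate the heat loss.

Q = 78600 W

Q = kA·ΔT/L = 0.977 × 4.80 × |22.6 °C − -7.72 °C| / 0.00181 = 78600 W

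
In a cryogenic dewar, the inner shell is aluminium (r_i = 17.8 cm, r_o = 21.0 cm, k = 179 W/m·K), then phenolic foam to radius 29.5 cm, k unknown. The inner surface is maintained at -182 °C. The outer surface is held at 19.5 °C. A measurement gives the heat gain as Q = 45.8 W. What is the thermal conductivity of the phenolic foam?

ΣR = ΔT/Q = |-182 − 19.5|/45.8 = 4.400 K/W
Known resistances:
  R_aluminium = (1/0.178 − 1/0.210)/(4πk) = 0.8561/(4π·179) = 3.806×10^-4 K/W
R_phenolic foam = ΣR − ΣR_known = 4.400 − 3.806×10^-4 = 4.400 K/W
(1/r₁−1/r₂)/(4πk) = 4.400 ⇒ k = 1.372/(4π·4.400) = 0.0248 W/m·K

k = 0.0248 W/m·K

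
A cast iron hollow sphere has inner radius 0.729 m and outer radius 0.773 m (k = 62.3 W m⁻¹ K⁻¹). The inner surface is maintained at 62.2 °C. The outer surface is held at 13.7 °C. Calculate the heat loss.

Q = 4πk·ΔT/(1/r₁ − 1/r₂) = 4π × 62.3 × 48.5 / (1/0.729 − 1/0.773) = 4.86×10^5 W

Q = 486 kW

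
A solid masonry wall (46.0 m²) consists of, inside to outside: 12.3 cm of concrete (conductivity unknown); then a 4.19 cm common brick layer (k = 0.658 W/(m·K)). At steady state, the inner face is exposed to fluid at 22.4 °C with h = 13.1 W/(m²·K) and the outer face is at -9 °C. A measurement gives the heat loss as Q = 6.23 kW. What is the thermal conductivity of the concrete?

ΣR = ΔT/Q = |22.4 − -9|/6230 = 0.005040 K/W
Known resistances:
  R_conv,in = 1/(hA) = 1/(13.1·46.0) = 0.001659 K/W
  R_common brick = L/(kA) = 0.0419/(0.658·46.0) = 0.001384 K/W
R_concrete = ΣR − ΣR_known = 0.005040 − 0.003043 = 0.001997 K/W
L/(kA) = 0.001997 ⇒ k = 0.123/(0.001997·46.0) = 1.34 W/m·K

k = 1.34 W/m·K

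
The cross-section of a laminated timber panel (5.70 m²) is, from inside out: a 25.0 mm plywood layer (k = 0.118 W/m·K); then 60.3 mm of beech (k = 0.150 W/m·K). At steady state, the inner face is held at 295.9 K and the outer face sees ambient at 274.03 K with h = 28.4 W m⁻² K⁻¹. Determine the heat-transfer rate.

Resistance network (inner→outer):
  R_plywood = L/(kA) = 0.0250/(0.118·5.70) = 0.03717 K/W
  R_beech = L/(kA) = 0.0603/(0.150·5.70) = 0.07053 K/W
  R_conv,out = 1/(hA) = 1/(28.4·5.70) = 0.006177 K/W
ΣR = 0.03717 + 0.07053 + 0.006177 = 0.1139 K/W
Q = ΔT/ΣR = (295.9 K − 274.03 K)/0.1139 = 192 W

Q = 192 W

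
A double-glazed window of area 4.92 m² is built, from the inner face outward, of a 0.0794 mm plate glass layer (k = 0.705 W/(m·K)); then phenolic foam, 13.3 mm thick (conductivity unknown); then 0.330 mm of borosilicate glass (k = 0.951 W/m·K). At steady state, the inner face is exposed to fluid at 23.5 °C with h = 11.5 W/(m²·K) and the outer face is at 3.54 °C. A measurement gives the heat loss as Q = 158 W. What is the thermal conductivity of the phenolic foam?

ΣR = ΔT/Q = |23.5 − 3.54|/158 = 0.1263 K/W
Known resistances:
  R_conv,in = 1/(hA) = 1/(11.5·4.92) = 0.01767 K/W
  R_plate glass = L/(kA) = 7.94×10^-5/(0.705·4.92) = 2.289×10^-5 K/W
  R_borosilicate glass = L/(kA) = 3.30×10^-4/(0.951·4.92) = 7.053×10^-5 K/W
R_phenolic foam = ΣR − ΣR_known = 0.1263 − 0.01776 = 0.1085 K/W
L/(kA) = 0.1085 ⇒ k = 0.0133/(0.1085·4.92) = 0.0249 W/m·K

k = 0.0249 W/m·K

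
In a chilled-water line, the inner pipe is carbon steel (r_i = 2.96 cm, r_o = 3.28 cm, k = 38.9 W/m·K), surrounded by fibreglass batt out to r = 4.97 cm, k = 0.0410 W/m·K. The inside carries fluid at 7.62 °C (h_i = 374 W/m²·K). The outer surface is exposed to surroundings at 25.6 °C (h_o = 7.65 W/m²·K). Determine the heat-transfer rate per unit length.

Treat each layer as a resistance in series:
  R'_conv,in = 1/(2πr h) = 1/(2π·0.0296·374) = 0.01438 m·K/W
  R'_carbon steel = ln(0.0328/0.0296)/(2πk) = 0.1027/(2π·38.9) = 4.200×10^-4 m·K/W
  R'_fibreglass batt = ln(0.0497/0.0328)/(2πk) = 0.4156/(2π·0.0410) = 1.613 m·K/W
  R'_conv,out = 1/(2πr h) = 1/(2π·0.0497·7.65) = 0.4186 m·K/W
ΣR = 0.01438 + 4.200×10^-4 + 1.613 + 0.4186 = 2.046 m·K/W
Q' = ΔT/ΣR = (7.62 °C − 25.6 °C)/2.046 = -8.79 W/m
(Negative Q' ⇒ heat flows inward; heat gain = 8.79 W/m.)

Q' = 8.79 W/m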